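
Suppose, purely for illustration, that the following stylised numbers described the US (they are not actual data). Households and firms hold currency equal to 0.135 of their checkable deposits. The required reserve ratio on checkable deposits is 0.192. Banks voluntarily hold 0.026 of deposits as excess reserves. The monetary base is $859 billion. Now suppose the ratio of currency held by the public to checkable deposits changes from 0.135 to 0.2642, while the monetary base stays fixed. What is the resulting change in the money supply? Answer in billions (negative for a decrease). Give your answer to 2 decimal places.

-509.87 billion

Initially m₁ = (1 + 0.135) / (0.192 + 0.026 + 0.135) ≈ 3.215297, so M₁ = 3.215297 × 859 ≈ 2761.9401 billion.
After the change m₂ = (1 + 0.2642) / (0.192 + 0.026 + 0.2642) ≈ 2.621734, so M₂ = 2.621734 × 859 ≈ 2252.0695 billion.
ΔM = M₂ − M₁ = 2252.0695 − 2761.9401 = -509.8706 billion.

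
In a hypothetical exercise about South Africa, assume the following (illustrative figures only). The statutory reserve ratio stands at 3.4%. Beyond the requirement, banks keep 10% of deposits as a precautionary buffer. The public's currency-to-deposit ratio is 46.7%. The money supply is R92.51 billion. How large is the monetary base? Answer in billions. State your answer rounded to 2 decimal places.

The money multiplier is m = (1 + c) / (rr + e + c) = (1 + 0.467) / (0.034 + 0.1 + 0.467) ≈ 2.44093.
MB = M / m = 92.51 / 2.44093 ≈ 37.8995 billion.

R37.90 billion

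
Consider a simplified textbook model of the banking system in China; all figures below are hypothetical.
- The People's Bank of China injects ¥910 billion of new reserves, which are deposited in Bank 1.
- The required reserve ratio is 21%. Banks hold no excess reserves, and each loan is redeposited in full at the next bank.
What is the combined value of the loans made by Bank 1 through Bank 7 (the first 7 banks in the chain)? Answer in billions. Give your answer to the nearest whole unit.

Bank i lends (1 − rr)^i of the original deposit: Bank 1 lends 910·0.7900 = 718.9000, Bank 2 lends 910·0.7900² = 567.9310, and so on.
Summing a geometric series: total = 910·[0.7900·(1 − 0.7900^7) / (1 − 0.7900)] ≈ 2765.9195 billion.

¥2766 billion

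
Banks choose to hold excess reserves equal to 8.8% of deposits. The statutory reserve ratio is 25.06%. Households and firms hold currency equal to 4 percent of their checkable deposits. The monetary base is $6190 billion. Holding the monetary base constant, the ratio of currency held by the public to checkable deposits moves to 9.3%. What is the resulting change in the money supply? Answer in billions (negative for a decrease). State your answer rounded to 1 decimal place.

Initially m₁ = (1 + 0.04) / (0.2506 + 0.088 + 0.04) ≈ 2.746962, so M₁ = 2.746962 × 6190 ≈ 17003.6948 billion.
After the change m₂ = (1 + 0.093) / (0.2506 + 0.088 + 0.093) ≈ 2.532437, so M₂ = 2.532437 × 6190 ≈ 15675.785 billion.
ΔM = M₂ − M₁ = 15675.785 − 17003.6948 = -1327.9098 billion.

-1327.9 billion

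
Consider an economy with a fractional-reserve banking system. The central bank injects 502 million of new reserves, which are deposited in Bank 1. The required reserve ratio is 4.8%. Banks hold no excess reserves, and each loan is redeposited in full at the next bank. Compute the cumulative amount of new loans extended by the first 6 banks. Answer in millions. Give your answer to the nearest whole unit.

2545 million

Bank i lends (1 − rr)^i of the original deposit: Bank 1 lends 502·0.9520 = 477.9040, Bank 2 lends 502·0.9520² ≈ 454.9646, and so on.
Summing a geometric series: total = 502·[0.9520·(1 − 0.9520^6) / (1 − 0.9520)] ≈ 2544.5773 million.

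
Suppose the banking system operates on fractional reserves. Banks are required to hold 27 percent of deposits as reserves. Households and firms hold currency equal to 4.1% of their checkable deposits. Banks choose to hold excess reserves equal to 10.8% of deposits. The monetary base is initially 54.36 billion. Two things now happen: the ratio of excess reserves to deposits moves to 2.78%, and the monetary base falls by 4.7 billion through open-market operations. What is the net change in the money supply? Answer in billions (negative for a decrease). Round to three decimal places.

Before: m₁ = (1 + 0.041) / (0.27 + 0.108 + 0.041) ≈ 2.484487, MB₁ = 54.36, so M₁ = 2.484487 × 54.36 ≈ 135.0567 billion.
After: m₂ = (1 + 0.041) / (0.27 + 0.0278 + 0.041) ≈ 3.072609, MB₂ = 54.36 − 4.7 = 49.66, so M₂ = 3.072609 × 49.66 ≈ 152.5858 billion.
ΔM = M₂ − M₁ = 152.5858 − 135.0567 = 17.5291 billion.

17.529 billion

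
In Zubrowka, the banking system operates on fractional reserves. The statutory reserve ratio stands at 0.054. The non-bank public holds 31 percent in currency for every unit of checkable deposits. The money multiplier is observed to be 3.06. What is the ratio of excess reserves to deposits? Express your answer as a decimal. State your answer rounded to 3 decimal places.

Using m = 3.06. Since m = (1 + c)/(c + rr + e), the denominator satisfies c + rr + e = (1 + c)/m = (1 + 0.31) / 3.06 ≈ 0.428105.
With c = 0.31 and rr = 0.054, the ratio of excess reserves to deposits is 0.428105 − 0.31 − 0.054 = 0.064105.

0.064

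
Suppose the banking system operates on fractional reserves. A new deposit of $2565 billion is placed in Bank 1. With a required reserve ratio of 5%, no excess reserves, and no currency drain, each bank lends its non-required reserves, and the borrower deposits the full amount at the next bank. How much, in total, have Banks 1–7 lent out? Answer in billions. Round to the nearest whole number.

Bank i lends (1 − rr)^i of the original deposit: Bank 1 lends 2565·0.9500 = 2436.7500, Bank 2 lends 2565·0.9500² = 2314.9125, and so on.
Summing a geometric series: total = 2565·[0.9500·(1 − 0.9500^7) / (1 − 0.9500)] ≈ 14701.5319 billion.

$14702 billion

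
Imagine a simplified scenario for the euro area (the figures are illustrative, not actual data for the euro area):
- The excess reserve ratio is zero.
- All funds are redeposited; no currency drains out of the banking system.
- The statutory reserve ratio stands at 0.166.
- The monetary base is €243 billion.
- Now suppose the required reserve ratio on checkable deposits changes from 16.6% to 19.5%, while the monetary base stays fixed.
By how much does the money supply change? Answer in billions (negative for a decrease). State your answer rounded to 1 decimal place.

-217.7 billion

Initially m₁ = 1 / (0.166) ≈ 6.02410, so M₁ = 6.02410 × 243 = 1463.8563 billion.
After the change m₂ = 1 / (0.195) ≈ 5.12821, so M₂ = 5.12821 × 243 ≈ 1246.155 billion.
ΔM = M₂ − M₁ = 1246.155 − 1463.8563 = -217.7013 billion.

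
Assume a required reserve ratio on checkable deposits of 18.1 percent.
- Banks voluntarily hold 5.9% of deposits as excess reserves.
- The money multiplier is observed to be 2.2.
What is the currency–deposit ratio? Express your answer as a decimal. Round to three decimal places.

0.393

Using m = 2.2. From m = (1 + c)/(c + rr + e), rearranging gives 1 + c = m·(c + rr + e), so c·(1 − m) = m·(rr + e) − 1.
Hence c = [m·(rr + e) − 1]/(1 − m) = [2.2 × (0.181 + 0.059) − 1] / (1 − 2.2) ≈ 0.393333.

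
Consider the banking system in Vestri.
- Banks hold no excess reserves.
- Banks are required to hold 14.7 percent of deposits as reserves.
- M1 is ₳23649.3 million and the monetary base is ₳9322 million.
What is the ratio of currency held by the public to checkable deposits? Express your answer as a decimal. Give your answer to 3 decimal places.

0.408

Using m = M/MB = 23649.3/9322 ≈ 2.536934. From m = (1 + c)/(c + rr + e), rearranging gives 1 + c = m·(c + rr + e), so c·(1 − m) = m·(rr + e) − 1.
Hence c = [m·(rr + e) − 1]/(1 − m) = [2.536934 × (0.147 + 0) − 1] / (1 − 2.536934) ≈ 0.408001.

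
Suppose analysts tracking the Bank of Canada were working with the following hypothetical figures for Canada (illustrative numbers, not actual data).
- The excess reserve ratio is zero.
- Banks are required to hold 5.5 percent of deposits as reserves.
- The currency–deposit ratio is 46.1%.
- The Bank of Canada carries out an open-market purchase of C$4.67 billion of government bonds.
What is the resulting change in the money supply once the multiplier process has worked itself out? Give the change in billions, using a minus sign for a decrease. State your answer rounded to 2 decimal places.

The money multiplier is m = (1 + c) / (rr + c) = (1 + 0.461) / (0.055 + 0.461) ≈ 2.8314.
The purchase adds 4.67 billion of base, so ΔM = m × ΔMB = 2.8314 × (+4.67) ≈ 13.2226 billion.

C$13.22 billion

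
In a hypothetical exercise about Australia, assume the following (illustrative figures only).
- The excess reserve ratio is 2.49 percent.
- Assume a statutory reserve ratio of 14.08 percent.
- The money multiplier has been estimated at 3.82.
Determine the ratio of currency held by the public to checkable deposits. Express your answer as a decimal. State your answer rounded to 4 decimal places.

0.1302

Using m = 3.82. From m = (1 + c)/(c + rr + e), rearranging gives 1 + c = m·(c + rr + e), so c·(1 − m) = m·(rr + e) − 1.
Hence c = [m·(rr + e) − 1]/(1 − m) = [3.82 × (0.1408 + 0.0249) − 1] / (1 − 3.82) ≈ 0.130151.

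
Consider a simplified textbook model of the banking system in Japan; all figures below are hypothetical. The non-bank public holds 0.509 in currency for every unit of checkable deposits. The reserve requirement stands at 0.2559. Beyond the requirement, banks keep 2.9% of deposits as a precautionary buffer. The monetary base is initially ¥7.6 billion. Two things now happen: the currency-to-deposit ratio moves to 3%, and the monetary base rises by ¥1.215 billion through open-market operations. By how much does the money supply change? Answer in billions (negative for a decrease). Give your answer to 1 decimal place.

Before: m₁ = (1 + 0.509) / (0.2559 + 0.029 + 0.509) ≈ 1.9007, MB₁ = 7.6, so M₁ = 1.9007 × 7.6 ≈ 14.4453 billion.
After: m₂ = (1 + 0.03) / (0.2559 + 0.029 + 0.03) ≈ 3.2709, MB₂ = 7.6 + 1.215 = 8.815, so M₂ = 3.2709 × 8.815 ≈ 28.833 billion.
ΔM = M₂ − M₁ = 28.833 − 14.4453 = 14.3877 billion.

¥14.4 billion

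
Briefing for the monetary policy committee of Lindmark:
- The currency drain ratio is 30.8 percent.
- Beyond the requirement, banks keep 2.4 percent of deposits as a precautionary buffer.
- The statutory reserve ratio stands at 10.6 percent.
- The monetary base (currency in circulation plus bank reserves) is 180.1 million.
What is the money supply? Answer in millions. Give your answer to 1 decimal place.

The money multiplier is m = (1 + c) / (rr + e + c) = (1 + 0.308) / (0.106 + 0.024 + 0.308) ≈ 2.98630.
So M = m × MB = 2.98630 × 180.1 ≈ 537.8326 million.

537.8 million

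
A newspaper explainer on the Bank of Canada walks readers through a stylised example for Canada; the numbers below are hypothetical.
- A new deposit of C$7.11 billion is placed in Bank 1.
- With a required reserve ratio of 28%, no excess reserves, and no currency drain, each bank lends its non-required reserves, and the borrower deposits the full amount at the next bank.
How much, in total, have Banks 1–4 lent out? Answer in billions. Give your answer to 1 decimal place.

C$13.4 billion

Bank i lends (1 − rr)^i of the original deposit: Bank 1 lends 7.11·0.7200 = 5.1192, Bank 2 lends 7.11·0.7200² ≈ 3.6858, and so on.
Summing a geometric series: total = 7.11·[0.7200·(1 − 0.7200^4) / (1 − 0.7200)] ≈ 13.3695 billion.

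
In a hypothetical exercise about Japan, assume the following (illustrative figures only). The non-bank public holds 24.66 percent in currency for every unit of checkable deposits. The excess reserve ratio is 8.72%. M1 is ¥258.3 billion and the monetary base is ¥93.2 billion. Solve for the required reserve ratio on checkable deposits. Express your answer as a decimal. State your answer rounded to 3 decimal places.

0.116

Using m = M/MB = 258.3/93.2 ≈ 2.771459. Since m = (1 + c)/(c + rr + e), the denominator satisfies c + rr + e = (1 + c)/m = (1 + 0.2466) / 2.771459 ≈ 0.449799.
With c = 0.2466 and e = 0.0872, the required reserve ratio on checkable deposits is 0.449799 − 0.2466 − 0.0872 = 0.115999.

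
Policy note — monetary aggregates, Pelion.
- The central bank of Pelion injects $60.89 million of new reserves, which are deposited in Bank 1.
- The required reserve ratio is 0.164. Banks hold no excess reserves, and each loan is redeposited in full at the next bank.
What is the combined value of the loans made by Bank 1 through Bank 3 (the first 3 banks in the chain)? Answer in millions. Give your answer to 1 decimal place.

$129.0 million

Bank i lends (1 − rr)^i of the original deposit: Bank 1 lends 60.89·0.8360 ≈ 50.9040, Bank 2 lends 60.89·0.8360² ≈ 42.5558, and so on.
Summing a geometric series: total = 60.89·[0.8360·(1 − 0.8360^3) / (1 − 0.8360)] ≈ 129.0364 million.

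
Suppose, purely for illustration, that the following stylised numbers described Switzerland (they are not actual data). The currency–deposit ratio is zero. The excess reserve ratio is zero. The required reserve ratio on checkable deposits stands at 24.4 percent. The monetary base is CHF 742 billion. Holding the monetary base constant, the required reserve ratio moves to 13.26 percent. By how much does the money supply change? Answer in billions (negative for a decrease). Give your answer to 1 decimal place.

Initially m₁ = 1 / (0.244) ≈ 4.09836, so M₁ = 4.09836 × 742 ≈ 3040.9831 billion.
After the change m₂ = 1 / (0.1326) ≈ 7.54148, so M₂ = 7.54148 × 742 ≈ 5595.7782 billion.
ΔM = M₂ − M₁ = 5595.7782 − 3040.9831 = 2554.7951 billion.

CHF 2554.8 billion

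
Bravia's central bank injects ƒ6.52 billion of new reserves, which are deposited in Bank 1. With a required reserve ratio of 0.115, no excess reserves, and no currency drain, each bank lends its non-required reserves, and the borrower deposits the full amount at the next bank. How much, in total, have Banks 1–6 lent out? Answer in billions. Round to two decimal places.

Bank i lends (1 − rr)^i of the original deposit: Bank 1 lends 6.52·0.8850 = 5.7702, Bank 2 lends 6.52·0.8850² ≈ 5.1066, and so on.
Summing a geometric series: total = 6.52·[0.8850·(1 − 0.8850^6) / (1 − 0.8850)] ≈ 26.0681 billion.

ƒ26.07 billion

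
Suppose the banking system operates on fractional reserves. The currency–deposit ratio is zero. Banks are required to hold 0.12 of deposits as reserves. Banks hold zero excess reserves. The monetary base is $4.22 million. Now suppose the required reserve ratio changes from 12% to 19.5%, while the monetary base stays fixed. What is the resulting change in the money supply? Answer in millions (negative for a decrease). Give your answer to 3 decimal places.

-13.526 million

Initially m₁ = 1 / (0.12) ≈ 8.33333, so M₁ = 8.33333 × 4.22 ≈ 35.1667 million.
After the change m₂ = 1 / (0.195) ≈ 5.12821, so M₂ = 5.12821 × 4.22 ≈ 21.641 million.
ΔM = M₂ − M₁ = 21.641 − 35.1667 = -13.5257 million.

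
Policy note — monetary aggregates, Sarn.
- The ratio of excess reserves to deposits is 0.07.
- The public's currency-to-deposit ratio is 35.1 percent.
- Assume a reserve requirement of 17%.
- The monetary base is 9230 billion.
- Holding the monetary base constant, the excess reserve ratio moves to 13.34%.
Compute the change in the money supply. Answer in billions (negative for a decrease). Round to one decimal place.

-2044.2 billion

Initially m₁ = (1 + 0.351) / (0.17 + 0.07 + 0.351) ≈ 2.285956, so M₁ = 2.285956 × 9230 ≈ 21099.3739 billion.
After the change m₂ = (1 + 0.351) / (0.17 + 0.1334 + 0.351) ≈ 2.064487, so M₂ = 2.064487 × 9230 ≈ 19055.215 billion.
ΔM = M₂ − M₁ = 19055.215 − 21099.3739 = -2044.1589 billion.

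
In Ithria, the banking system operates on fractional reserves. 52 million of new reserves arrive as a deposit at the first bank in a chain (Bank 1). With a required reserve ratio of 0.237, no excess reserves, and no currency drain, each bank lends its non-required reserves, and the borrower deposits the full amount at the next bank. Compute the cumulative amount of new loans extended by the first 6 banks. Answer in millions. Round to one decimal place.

134.4 million

Bank i lends (1 − rr)^i of the original deposit: Bank 1 lends 52·0.7630 = 39.6760, Bank 2 lends 52·0.7630² ≈ 30.2728, and so on.
Summing a geometric series: total = 52·[0.7630·(1 − 0.7630^6) / (1 − 0.7630)] ≈ 134.3779 million.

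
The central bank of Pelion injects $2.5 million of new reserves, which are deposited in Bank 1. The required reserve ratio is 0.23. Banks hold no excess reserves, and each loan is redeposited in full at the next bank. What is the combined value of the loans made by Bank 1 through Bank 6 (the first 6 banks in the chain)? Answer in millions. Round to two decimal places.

$6.63 million

Bank i lends (1 − rr)^i of the original deposit: Bank 1 lends 2.5·0.7700 = 1.9250, Bank 2 lends 2.5·0.7700² ≈ 1.4823, and so on.
Summing a geometric series: total = 2.5·[0.7700·(1 − 0.7700^6) / (1 − 0.7700)] ≈ 6.6252 million.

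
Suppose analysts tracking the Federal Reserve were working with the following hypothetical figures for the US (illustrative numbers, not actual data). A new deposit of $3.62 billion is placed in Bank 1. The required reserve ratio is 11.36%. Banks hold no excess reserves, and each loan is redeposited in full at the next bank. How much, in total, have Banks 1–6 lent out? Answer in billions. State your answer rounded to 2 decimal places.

$14.55 billion

Bank i lends (1 − rr)^i of the original deposit: Bank 1 lends 3.62·0.8864 ≈ 3.2088, Bank 2 lends 3.62·0.8864² ≈ 2.8443, and so on.
Summing a geometric series: total = 3.62·[0.8864·(1 − 0.8864^6) / (1 − 0.8864)] ≈ 14.5456 billion.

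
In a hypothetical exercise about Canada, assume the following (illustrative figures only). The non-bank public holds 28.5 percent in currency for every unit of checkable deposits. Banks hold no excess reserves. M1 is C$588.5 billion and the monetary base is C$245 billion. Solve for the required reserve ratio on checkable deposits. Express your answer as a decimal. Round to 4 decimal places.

Using m = M/MB = 588.5/245 ≈ 2.402041. Since m = (1 + c)/(c + rr + e), the denominator satisfies c + rr + e = (1 + c)/m = (1 + 0.285) / 2.402041 ≈ 0.534962.
With c = 0.285 and e = 0, the required reserve ratio on checkable deposits is 0.534962 − 0.285 − 0 = 0.249962.

0.2500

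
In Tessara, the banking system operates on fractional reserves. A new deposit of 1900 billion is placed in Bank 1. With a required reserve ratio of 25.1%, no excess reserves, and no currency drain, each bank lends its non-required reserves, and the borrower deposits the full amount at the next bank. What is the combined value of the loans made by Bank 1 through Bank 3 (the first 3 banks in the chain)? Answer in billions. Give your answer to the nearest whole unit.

Bank i lends (1 − rr)^i of the original deposit: Bank 1 lends 1900·0.7490 = 1423.1000, Bank 2 lends 1900·0.7490² = 1065.9019, and so on.
Summing a geometric series: total = 1900·[0.7490·(1 − 0.7490^3) / (1 − 0.7490)] ≈ 3287.3624 billion.

3287 billion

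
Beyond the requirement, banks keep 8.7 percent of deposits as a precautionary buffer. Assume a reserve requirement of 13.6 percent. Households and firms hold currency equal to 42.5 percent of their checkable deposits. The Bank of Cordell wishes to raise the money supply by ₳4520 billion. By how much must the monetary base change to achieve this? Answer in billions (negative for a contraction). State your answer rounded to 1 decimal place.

₳2055.4 billion

The money multiplier is m = (1 + c) / (rr + e + c) = (1 + 0.425) / (0.136 + 0.087 + 0.425) ≈ 2.199074.
ΔMB = ΔM / m = (+4520) / 2.199074 ≈ 2055.4106 billion.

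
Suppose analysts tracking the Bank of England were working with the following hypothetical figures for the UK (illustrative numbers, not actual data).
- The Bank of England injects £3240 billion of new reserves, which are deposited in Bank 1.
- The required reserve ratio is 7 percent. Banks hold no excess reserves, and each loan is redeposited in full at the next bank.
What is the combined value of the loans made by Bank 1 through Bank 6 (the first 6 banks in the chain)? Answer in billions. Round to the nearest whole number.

£15196 billion

Bank i lends (1 − rr)^i of the original deposit: Bank 1 lends 3240·0.9300 = 3013.2000, Bank 2 lends 3240·0.9300² = 2802.2760, and so on.
Summing a geometric series: total = 3240·[0.9300·(1 − 0.9300^6) / (1 − 0.9300)] ≈ 15195.5597 billion.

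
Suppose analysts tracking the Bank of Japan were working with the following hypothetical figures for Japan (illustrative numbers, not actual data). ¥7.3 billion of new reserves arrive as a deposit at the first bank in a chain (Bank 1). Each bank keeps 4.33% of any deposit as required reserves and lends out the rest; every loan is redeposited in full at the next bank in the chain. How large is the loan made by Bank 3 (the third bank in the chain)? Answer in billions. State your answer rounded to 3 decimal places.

Each bank lends a fraction (1 − rr) = 0.9567 of the deposit it receives, so Bank 3 receives 7.3·0.9567^2 and lends 7.3·0.9567^3 ≈ 6.3922 billion.

¥6.392 billion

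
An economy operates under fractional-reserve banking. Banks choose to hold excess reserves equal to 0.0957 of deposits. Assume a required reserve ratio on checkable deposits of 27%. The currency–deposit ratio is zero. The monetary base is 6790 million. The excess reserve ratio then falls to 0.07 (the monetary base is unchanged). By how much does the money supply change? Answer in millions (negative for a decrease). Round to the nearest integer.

1403 million

Initially m₁ = 1 / (0.27 + 0.0957) ≈ 2.73448, so M₁ = 2.73448 × 6790 = 18567.1192 million.
After the change m₂ = 1 / (0.27 + 0.07) ≈ 2.94118, so M₂ = 2.94118 × 6790 = 19970.6122 million.
ΔM = M₂ − M₁ = 19970.6122 − 18567.1192 = 1403.493 million.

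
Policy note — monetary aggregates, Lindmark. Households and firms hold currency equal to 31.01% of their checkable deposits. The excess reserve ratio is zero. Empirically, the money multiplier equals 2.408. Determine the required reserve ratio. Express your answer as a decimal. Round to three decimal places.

Using m = 2.408. Since m = (1 + c)/(c + rr + e), the denominator satisfies c + rr + e = (1 + c)/m = (1 + 0.3101) / 2.408 ≈ 0.544061.
With c = 0.3101 and e = 0, the required reserve ratio is 0.544061 − 0.3101 − 0 = 0.233961.

0.234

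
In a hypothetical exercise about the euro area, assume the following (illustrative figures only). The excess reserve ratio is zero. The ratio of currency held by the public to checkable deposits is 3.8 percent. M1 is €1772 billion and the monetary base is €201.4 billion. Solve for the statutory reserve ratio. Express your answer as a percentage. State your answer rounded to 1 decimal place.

8.0%

Using m = M/MB = 1772/201.4 ≈ 8.798411. Since m = (1 + c)/(c + rr + e), the denominator satisfies c + rr + e = (1 + c)/m = (1 + 0.038) / 8.798411 ≈ 0.117976.
With c = 0.038 and e = 0, the statutory reserve ratio is 0.117976 − 0.038 − 0 = 0.079976.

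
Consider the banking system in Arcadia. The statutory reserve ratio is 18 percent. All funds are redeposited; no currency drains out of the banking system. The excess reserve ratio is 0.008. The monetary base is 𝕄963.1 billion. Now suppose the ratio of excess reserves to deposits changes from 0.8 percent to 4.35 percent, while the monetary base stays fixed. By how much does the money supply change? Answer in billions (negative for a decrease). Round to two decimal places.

-813.70 billion

Initially m₁ = 1 / (0.18 + 0.008) ≈ 5.319149, so M₁ = 5.319149 × 963.1 ≈ 5122.8724 billion.
After the change m₂ = 1 / (0.18 + 0.0435) ≈ 4.474273, so M₂ = 4.474273 × 963.1 ≈ 4309.1723 billion.
ΔM = M₂ − M₁ = 4309.1723 − 5122.8724 = -813.7001 billion.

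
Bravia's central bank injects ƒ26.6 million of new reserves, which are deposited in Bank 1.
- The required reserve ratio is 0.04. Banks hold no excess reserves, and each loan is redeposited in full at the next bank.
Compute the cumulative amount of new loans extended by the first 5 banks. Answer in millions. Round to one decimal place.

ƒ117.9 million

Bank i lends (1 − rr)^i of the original deposit: Bank 1 lends 26.6·0.9600 = 25.5360, Bank 2 lends 26.6·0.9600² ≈ 24.5146, and so on.
Summing a geometric series: total = 26.6·[0.9600·(1 − 0.9600^5) / (1 − 0.9600)] ≈ 117.8661 million.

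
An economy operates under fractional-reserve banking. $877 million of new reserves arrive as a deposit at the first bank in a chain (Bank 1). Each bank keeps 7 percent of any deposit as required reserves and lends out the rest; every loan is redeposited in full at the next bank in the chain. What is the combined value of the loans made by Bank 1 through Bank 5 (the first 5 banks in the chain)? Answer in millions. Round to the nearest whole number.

Bank i lends (1 − rr)^i of the original deposit: Bank 1 lends 877·0.9300 = 815.6100, Bank 2 lends 877·0.9300² = 758.5173, and so on.
Summing a geometric series: total = 877·[0.9300·(1 − 0.9300^5) / (1 − 0.9300)] ≈ 3545.7087 million.

$3546 million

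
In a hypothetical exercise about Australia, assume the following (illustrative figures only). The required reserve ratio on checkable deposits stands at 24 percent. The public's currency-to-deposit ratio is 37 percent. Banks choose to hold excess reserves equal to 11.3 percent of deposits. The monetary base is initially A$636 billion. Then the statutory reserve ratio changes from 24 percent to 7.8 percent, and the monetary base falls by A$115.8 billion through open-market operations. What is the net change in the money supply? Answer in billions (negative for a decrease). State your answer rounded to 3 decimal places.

A$65.218 billion

Before: m₁ = (1 + 0.37) / (0.24 + 0.113 + 0.37) ≈ 1.8948824, MB₁ = 636, so M₁ = 1.8948824 × 636 ≈ 1205.1452 billion.
After: m₂ = (1 + 0.37) / (0.078 + 0.113 + 0.37) ≈ 2.4420677, MB₂ = 636 − 115.8 = 520.2, so M₂ = 2.4420677 × 520.2 ≈ 1270.3636 billion.
ΔM = M₂ − M₁ = 1270.3636 − 1205.1452 = 65.2184 billion.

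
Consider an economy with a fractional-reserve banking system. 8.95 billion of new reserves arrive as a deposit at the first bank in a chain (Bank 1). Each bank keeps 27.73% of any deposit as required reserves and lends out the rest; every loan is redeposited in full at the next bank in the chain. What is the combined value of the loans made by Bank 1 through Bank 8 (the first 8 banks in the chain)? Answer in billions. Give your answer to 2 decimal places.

21.59 billion

Bank i lends (1 − rr)^i of the original deposit: Bank 1 lends 8.95·0.7227 ≈ 6.4682, Bank 2 lends 8.95·0.7227² ≈ 4.6745, and so on.
Summing a geometric series: total = 8.95·[0.7227·(1 − 0.7227^8) / (1 − 0.7227)] ≈ 21.5897 billion.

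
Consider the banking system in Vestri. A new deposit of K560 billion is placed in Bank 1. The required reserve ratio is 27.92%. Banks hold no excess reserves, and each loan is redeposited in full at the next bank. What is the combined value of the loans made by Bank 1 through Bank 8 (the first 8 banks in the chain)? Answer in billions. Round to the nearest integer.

K1340 billion

Bank i lends (1 − rr)^i of the original deposit: Bank 1 lends 560·0.7208 = 403.6480, Bank 2 lends 560·0.7208² ≈ 290.9495, and so on.
Summing a geometric series: total = 560·[0.7208·(1 − 0.7208^8) / (1 − 0.7208)] ≈ 1340.3877 billion.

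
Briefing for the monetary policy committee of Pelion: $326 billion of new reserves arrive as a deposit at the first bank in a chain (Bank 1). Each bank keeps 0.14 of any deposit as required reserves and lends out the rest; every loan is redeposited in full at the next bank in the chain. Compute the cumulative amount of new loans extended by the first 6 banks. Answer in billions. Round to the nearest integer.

$1192 billion

Bank i lends (1 − rr)^i of the original deposit: Bank 1 lends 326·0.8600 = 280.3600, Bank 2 lends 326·0.8600² = 241.1096, and so on.
Summing a geometric series: total = 326·[0.8600·(1 − 0.8600^6) / (1 − 0.8600)] ≈ 1192.3966 billion.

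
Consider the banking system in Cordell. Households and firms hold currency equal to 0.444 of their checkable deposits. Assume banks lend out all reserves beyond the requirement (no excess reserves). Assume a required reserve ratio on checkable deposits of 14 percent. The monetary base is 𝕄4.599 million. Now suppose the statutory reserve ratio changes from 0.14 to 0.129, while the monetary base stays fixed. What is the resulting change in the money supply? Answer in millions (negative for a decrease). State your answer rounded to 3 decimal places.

𝕄0.218 million

Initially m₁ = (1 + 0.444) / (0.14 + 0.444) ≈ 2.47260, so M₁ = 2.47260 × 4.599 ≈ 11.3715 million.
After the change m₂ = (1 + 0.444) / (0.129 + 0.444) ≈ 2.52007, so M₂ = 2.52007 × 4.599 ≈ 11.5898 million.
ΔM = M₂ − M₁ = 11.5898 − 11.3715 = 0.2183 million.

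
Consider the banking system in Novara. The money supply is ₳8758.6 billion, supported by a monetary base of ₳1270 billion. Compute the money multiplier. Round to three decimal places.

The money multiplier is m = M / MB = 8758.6 / 1270 ≈ 6.89654.

6.897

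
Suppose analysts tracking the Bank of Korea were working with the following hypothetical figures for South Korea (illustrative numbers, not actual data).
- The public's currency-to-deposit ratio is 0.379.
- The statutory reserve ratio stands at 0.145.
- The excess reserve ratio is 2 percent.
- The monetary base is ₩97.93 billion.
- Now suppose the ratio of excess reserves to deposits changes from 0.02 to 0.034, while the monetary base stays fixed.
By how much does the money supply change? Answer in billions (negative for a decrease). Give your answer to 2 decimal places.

Initially m₁ = (1 + 0.379) / (0.145 + 0.02 + 0.379) ≈ 2.53493, so M₁ = 2.53493 × 97.93 ≈ 248.2457 billion.
After the change m₂ = (1 + 0.379) / (0.145 + 0.034 + 0.379) ≈ 2.47133, so M₂ = 2.47133 × 97.93 ≈ 242.0173 billion.
ΔM = M₂ − M₁ = 242.0173 − 248.2457 = -6.2284 billion.

-6.23 billion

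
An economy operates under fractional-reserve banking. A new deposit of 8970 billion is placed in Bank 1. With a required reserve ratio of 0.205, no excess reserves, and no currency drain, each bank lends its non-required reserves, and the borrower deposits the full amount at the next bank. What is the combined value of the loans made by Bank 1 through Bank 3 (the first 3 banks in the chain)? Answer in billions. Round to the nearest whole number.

Bank i lends (1 − rr)^i of the original deposit: Bank 1 lends 8970·0.7950 = 7131.1500, Bank 2 lends 8970·0.7950² ≈ 5669.2643, and so on.
Summing a geometric series: total = 8970·[0.7950·(1 − 0.7950^3) / (1 − 0.7950)] ≈ 17307.4793 billion.

17307 billion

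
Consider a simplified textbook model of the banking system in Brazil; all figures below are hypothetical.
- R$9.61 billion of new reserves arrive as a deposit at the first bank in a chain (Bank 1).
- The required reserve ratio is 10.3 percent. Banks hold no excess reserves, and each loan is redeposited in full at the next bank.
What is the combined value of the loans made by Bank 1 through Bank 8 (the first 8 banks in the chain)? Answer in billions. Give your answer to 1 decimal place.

R$48.6 billion

Bank i lends (1 − rr)^i of the original deposit: Bank 1 lends 9.61·0.8970 ≈ 8.6202, Bank 2 lends 9.61·0.8970² ≈ 7.7323, and so on.
Summing a geometric series: total = 9.61·[0.8970·(1 − 0.8970^8) / (1 − 0.8970)] ≈ 48.6143 billion.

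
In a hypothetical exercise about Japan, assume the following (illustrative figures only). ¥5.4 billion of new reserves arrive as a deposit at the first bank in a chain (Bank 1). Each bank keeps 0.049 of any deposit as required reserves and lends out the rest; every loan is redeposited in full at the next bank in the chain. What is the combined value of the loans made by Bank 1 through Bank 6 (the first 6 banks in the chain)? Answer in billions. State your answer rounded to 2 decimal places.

Bank i lends (1 − rr)^i of the original deposit: Bank 1 lends 5.4·0.9510 = 5.1354, Bank 2 lends 5.4·0.9510² ≈ 4.8838, and so on.
Summing a geometric series: total = 5.4·[0.9510·(1 − 0.9510^6) / (1 − 0.9510)] ≈ 27.2756 billion.

¥27.28 billion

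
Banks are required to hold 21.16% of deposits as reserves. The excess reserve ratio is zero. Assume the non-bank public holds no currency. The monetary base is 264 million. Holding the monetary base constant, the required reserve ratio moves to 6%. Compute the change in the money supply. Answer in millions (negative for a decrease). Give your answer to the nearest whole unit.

3152 million

Initially m₁ = 1 / (0.2116) ≈ 4.7259, so M₁ = 4.7259 × 264 = 1247.6376 million.
After the change m₂ = 1 / (0.06) ≈ 16.6667, so M₂ = 16.6667 × 264 = 4400.0088 million.
ΔM = M₂ − M₁ = 4400.0088 − 1247.6376 = 3152.3712 million.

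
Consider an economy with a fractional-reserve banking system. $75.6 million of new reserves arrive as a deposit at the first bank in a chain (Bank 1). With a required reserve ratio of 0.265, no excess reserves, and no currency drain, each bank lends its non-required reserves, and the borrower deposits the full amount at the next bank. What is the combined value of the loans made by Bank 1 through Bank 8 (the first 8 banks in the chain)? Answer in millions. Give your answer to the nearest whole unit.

Bank i lends (1 − rr)^i of the original deposit: Bank 1 lends 75.6·0.7350 = 55.5660, Bank 2 lends 75.6·0.7350² ≈ 40.8410, and so on.
Summing a geometric series: total = 75.6·[0.7350·(1 − 0.7350^8) / (1 − 0.7350)] ≈ 191.8238 million.

$192 million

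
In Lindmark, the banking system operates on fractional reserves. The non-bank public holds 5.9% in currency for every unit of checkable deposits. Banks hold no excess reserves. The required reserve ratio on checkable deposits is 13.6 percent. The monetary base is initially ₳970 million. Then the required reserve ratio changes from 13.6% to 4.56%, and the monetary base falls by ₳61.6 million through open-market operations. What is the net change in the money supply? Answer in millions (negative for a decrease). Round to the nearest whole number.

₳3929 million

Before: m₁ = (1 + 0.059) / (0.136 + 0.059) ≈ 5.4308, MB₁ = 970, so M₁ = 5.4308 × 970 = 5267.876 million.
After: m₂ = (1 + 0.059) / (0.0456 + 0.059) ≈ 10.1243, MB₂ = 970 − 61.6 = 908.4, so M₂ = 10.1243 × 908.4 ≈ 9196.9141 million.
ΔM = M₂ − M₁ = 9196.9141 − 5267.876 = 3929.0381 million.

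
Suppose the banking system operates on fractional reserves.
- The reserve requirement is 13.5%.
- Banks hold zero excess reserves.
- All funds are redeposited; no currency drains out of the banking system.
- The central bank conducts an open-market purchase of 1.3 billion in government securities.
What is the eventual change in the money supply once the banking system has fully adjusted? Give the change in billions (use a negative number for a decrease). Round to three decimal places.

The simple money multiplier is m = 1/rr = 1/0.135 ≈ 7.40741.
An open-market purchase increases the monetary base by 1.3 billion, so ΔM = m × ΔMB = 7.40741 × 1.3 ≈ 9.6296 billion.

9.630 billion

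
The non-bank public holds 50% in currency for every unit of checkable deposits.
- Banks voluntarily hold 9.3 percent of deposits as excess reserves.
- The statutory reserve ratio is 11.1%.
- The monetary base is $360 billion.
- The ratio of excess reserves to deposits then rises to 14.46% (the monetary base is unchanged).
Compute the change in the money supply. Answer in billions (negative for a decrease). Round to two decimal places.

-52.38 billion

Initially m₁ = (1 + 0.5) / (0.111 + 0.093 + 0.5) ≈ 2.130682, so M₁ = 2.130682 × 360 ≈ 767.0455 billion.
After the change m₂ = (1 + 0.5) / (0.111 + 0.1446 + 0.5) ≈ 1.985177, so M₂ = 1.985177 × 360 ≈ 714.6637 billion.
ΔM = M₂ − M₁ = 714.6637 − 767.0455 = -52.3818 billion.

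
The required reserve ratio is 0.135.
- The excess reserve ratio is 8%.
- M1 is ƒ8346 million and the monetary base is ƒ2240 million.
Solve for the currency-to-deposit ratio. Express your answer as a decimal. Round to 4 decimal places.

Using m = M/MB = 8346/2240 ≈ 3.725893. From m = (1 + c)/(c + rr + e), rearranging gives 1 + c = m·(c + rr + e), so c·(1 − m) = m·(rr + e) − 1.
Hence c = [m·(rr + e) − 1]/(1 − m) = [3.725893 × (0.135 + 0.08) − 1] / (1 − 3.725893) ≈ 0.072979.

0.0730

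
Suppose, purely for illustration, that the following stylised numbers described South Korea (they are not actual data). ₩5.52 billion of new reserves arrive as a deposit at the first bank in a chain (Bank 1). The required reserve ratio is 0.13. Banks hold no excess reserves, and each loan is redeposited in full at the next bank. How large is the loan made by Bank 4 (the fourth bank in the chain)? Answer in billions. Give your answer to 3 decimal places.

₩3.162 billion

Each bank lends a fraction (1 − rr) = 0.8700 of the deposit it receives, so Bank 4 receives 5.52·0.8700^3 and lends 5.52·0.8700^4 ≈ 3.1624 billion.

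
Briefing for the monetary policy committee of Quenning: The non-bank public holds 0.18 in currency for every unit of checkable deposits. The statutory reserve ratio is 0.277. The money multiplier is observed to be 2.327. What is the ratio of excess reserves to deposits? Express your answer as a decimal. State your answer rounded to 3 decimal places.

0.050

Using m = 2.327. Since m = (1 + c)/(c + rr + e), the denominator satisfies c + rr + e = (1 + c)/m = (1 + 0.18) / 2.327 ≈ 0.507091.
With c = 0.18 and rr = 0.277, the ratio of excess reserves to deposits is 0.507091 − 0.18 − 0.277 = 0.050091.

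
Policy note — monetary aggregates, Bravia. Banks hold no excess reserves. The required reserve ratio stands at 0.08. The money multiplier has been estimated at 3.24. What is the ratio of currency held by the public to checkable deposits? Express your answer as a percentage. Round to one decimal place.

33.1%

Using m = 3.24. From m = (1 + c)/(c + rr + e), rearranging gives 1 + c = m·(c + rr + e), so c·(1 − m) = m·(rr + e) − 1.
Hence c = [m·(rr + e) − 1]/(1 − m) = [3.24 × (0.08 + 0) − 1] / (1 − 3.24) ≈ 0.330714.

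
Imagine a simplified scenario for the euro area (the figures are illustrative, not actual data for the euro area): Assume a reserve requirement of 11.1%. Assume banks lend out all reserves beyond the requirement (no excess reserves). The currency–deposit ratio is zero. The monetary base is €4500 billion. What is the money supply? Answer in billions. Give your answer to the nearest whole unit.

€40541 billion

With no currency drain or excess reserves, the money multiplier is m = 1/rr = 1/0.111 ≈ 9.00901.
Money supply M = m × MB = 9.00901 × 4500 = 40540.545 billion.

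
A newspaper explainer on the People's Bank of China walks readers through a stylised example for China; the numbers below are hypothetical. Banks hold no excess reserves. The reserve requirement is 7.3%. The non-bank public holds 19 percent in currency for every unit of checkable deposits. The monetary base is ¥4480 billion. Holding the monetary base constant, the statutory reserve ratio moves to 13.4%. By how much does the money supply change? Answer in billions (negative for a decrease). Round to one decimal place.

Initially m₁ = (1 + 0.19) / (0.073 + 0.19) ≈ 4.524715, so M₁ = 4.524715 × 4480 = 20270.7232 billion.
After the change m₂ = (1 + 0.19) / (0.134 + 0.19) ≈ 3.672840, so M₂ = 3.672840 × 4480 = 16454.3232 billion.
ΔM = M₂ − M₁ = 16454.3232 − 20270.7232 = -3816.4 billion.

-3816.4 billion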